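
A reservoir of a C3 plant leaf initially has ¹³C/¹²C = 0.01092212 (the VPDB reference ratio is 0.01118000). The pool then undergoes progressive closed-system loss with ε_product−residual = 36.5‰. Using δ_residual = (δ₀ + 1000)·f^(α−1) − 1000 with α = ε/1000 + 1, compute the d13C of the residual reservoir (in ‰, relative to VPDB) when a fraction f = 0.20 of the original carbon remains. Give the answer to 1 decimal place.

δ₀ = (0.01092212/0.01118000 − 1)×1000 = (0.976934 − 1)×1000 = -23.066‰
α − 1 = ε/1000 = 0.0365
f^(α−1) = 0.20^(0.0365) = 0.942948
δ_res = (-23.066 + 1000) × 0.942948 − 1000 = 921.197 − 1000 = -78.80‰

-78.8‰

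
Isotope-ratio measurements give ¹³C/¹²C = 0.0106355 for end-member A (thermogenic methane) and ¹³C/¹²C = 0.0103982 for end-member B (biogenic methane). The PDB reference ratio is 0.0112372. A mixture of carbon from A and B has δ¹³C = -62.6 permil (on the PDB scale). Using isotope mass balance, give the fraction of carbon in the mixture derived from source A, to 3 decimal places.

0.571

δ_A = (0.0106355/0.0112372 − 1)×1000 = (0.946455 − 1)×1000 = -53.545 permil
δ_B = (0.0103982/0.0112372 − 1)×1000 = (0.925337 − 1)×1000 = -74.663 permil
f_A = (δ_mix − δ_B)/(δ_A − δ_B) = (-62.6 − (-74.663))/(-53.545 − (-74.663))
f_A = 12.063 / 21.117 = 0.5712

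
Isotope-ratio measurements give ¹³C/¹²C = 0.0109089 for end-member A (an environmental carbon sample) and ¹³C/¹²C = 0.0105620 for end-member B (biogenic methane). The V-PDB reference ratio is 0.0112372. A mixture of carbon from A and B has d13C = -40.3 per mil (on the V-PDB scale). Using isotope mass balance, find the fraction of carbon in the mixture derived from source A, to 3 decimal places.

δ_A = (0.0109089/0.0112372 − 1)×1000 = (0.970785 − 1)×1000 = -29.215 per mil
δ_B = (0.0105620/0.0112372 − 1)×1000 = (0.939914 − 1)×1000 = -60.086 per mil
f_A = (δ_mix − δ_B)/(δ_A − δ_B) = (-40.3 − (-60.086))/(-29.215 − (-60.086))
f_A = 19.786 / 30.871 = 0.6409

0.641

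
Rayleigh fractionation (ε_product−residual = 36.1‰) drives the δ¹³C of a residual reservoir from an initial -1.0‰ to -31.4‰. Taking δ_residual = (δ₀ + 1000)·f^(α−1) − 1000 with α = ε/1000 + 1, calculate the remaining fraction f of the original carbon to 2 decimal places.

0.42

α − 1 = ε/1000 = 0.0361
(δ_res + 1000)/(δ₀ + 1000) = (-31.4 + 1000)/(-1.0 + 1000) = 968.6/999.0 = 0.969570
f = 0.969570^(1/0.0361) = exp(ln(0.969570)/0.0361) = exp(-0.03090/0.0361)
f = exp(-0.8560) = 0.4248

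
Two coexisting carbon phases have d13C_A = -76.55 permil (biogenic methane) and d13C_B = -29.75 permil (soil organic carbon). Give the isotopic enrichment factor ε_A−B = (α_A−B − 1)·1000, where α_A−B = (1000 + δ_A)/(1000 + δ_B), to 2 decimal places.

-48.23 permil

α_A−B = (1000 + -76.55) / (1000 + -29.75) = 923.45 / 970.25 = 0.951765
ε_A−B = (0.951765 − 1) × 1000 = -48.235 permil
(The approximation ε ≈ δ_A − δ_B would give -46.80 permil.)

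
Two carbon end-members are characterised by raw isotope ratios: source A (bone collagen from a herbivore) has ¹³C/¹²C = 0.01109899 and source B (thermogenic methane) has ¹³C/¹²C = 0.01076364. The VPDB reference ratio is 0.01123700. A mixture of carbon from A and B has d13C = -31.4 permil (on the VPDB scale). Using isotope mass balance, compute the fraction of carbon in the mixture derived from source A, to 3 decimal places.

0.359

δ_A = (0.01109899/0.01123700 − 1)×1000 = (0.987718 − 1)×1000 = -12.282 permil
δ_B = (0.01076364/0.01123700 − 1)×1000 = (0.957875 − 1)×1000 = -42.125 permil
f_A = (δ_mix − δ_B)/(δ_A − δ_B) = (-31.4 − (-42.125))/(-12.282 − (-42.125))
f_A = 10.725 / 29.843 = 0.3594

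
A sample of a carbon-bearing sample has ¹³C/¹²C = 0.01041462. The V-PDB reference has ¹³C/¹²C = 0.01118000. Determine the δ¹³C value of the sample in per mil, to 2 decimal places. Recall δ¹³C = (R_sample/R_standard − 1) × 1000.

δ¹³C = (R_sample / R_standard − 1) × 1000
R_sample / R_standard = 0.01041462 / 0.01118000 = 0.931540
δ¹³C = (0.931540 − 1) × 1000 = -68.460 per mil

-68.46 per mil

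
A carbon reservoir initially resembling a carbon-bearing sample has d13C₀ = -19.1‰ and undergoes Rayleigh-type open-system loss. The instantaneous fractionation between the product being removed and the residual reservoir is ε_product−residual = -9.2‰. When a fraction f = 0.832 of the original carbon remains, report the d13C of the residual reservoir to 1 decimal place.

-17.4‰

Rayleigh residual: δ_res = (δ₀ + 1000)·f^(α−1) − 1000
α = ε/1000 + 1 = 0.99080, so α − 1 = -0.00920
f^(α−1) = 0.832^(-0.00920) = 1.001694
δ_res = (-19.1 + 1000) × 1.001694 − 1000 = 982.561 − 1000 = -17.44‰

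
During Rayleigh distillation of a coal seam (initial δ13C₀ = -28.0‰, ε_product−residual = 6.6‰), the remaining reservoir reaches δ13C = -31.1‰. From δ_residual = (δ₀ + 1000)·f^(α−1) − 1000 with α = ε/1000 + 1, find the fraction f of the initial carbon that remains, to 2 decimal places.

0.62

α − 1 = ε/1000 = 0.0066
(δ_res + 1000)/(δ₀ + 1000) = (-31.1 + 1000)/(-28.0 + 1000) = 968.9/972.0 = 0.996811
f = 0.996811^(1/0.0066) = exp(ln(0.996811)/0.0066) = exp(-0.00319/0.0066)
f = exp(-0.4840) = 0.6163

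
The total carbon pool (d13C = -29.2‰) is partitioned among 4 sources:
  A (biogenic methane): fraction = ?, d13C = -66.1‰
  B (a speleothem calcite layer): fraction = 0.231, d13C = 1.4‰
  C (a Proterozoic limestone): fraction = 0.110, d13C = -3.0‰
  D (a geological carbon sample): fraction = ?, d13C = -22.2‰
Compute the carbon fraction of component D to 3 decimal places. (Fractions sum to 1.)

0.327

Let f_D and f_A be the unknown fractions; fractions sum to 1 so f_D + f_A = 0.659.
Mass balance: Σ fᵢ·δᵢ = δ_bulk ⇒ f_D·(-22.2) + f_A·(-66.1) = -29.2 − (-0.007) = -29.193
Substitute f_A = 0.659 − f_D:
f_D·(-22.2 − -66.1) = -29.193 − 0.659×(-66.1) = 14.366
f_D = 14.366 / 43.9 = 0.3273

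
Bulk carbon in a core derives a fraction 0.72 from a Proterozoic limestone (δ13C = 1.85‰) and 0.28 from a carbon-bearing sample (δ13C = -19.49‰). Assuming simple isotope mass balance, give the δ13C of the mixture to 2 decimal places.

δ_mix = f_A·δ_A + f_B·δ_B
δ_mix = 0.72 × (1.85) + 0.28 × (-19.49)
δ_mix = 1.332 + -5.457 = -4.125‰

-4.13‰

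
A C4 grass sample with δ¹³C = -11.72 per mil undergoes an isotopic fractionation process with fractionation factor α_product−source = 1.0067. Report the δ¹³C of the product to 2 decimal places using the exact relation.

δ_product = (δ_source + 1000)·α − 1000
δ_product = (-11.72 + 1000) × 1.0067 − 1000
δ_product = 994.901 − 1000 = -5.099 per mil

-5.10 per mil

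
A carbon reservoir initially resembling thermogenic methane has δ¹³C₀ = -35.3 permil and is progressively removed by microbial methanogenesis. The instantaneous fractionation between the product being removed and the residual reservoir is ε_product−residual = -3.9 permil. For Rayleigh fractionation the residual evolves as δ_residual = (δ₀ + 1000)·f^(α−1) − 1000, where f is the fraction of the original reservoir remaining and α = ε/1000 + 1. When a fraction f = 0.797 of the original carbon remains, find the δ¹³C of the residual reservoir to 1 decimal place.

Rayleigh residual: δ_res = (δ₀ + 1000)·f^(α−1) − 1000
α = ε/1000 + 1 = 0.99610, so α − 1 = -0.00390
f^(α−1) = 0.797^(-0.00390) = 1.000885
δ_res = (-35.3 + 1000) × 1.000885 − 1000 = 965.554 − 1000 = -34.45 permil

-34.4 permil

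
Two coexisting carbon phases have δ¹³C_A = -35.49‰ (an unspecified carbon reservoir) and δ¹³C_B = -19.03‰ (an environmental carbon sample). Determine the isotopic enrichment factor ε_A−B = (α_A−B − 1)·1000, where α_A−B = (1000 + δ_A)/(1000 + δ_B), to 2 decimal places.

α_A−B = (1000 + -35.49) / (1000 + -19.03) = 964.51 / 980.97 = 0.983221
ε_A−B = (0.983221 − 1) × 1000 = -16.779‰
(The approximation ε ≈ δ_A − δ_B would give -16.46‰.)

-16.78‰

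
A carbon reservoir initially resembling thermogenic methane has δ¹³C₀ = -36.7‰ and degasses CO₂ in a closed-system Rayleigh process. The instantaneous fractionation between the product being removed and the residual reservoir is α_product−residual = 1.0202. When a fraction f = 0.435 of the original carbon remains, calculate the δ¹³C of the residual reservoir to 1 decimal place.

-52.8‰

Rayleigh residual: δ_res = (δ₀ + 1000)·f^(α−1) − 1000
α − 1 = 0.02020
f^(α−1) = 0.435^(0.02020) = 0.983326
δ_res = (-36.7 + 1000) × 0.983326 − 1000 = 947.238 − 1000 = -52.76‰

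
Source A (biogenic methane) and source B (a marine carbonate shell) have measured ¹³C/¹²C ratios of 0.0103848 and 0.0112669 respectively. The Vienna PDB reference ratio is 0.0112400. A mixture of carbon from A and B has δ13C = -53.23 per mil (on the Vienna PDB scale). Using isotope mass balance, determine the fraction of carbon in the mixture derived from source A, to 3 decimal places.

δ_A = (0.0103848/0.0112400 − 1)×1000 = (0.923915 − 1)×1000 = -76.085 per mil
δ_B = (0.0112669/0.0112400 − 1)×1000 = (1.002393 − 1)×1000 = 2.393 per mil
f_A = (δ_mix − δ_B)/(δ_A − δ_B) = (-53.23 − (2.393))/(-76.085 − (2.393))
f_A = -55.623 / -78.479 = 0.7088

0.709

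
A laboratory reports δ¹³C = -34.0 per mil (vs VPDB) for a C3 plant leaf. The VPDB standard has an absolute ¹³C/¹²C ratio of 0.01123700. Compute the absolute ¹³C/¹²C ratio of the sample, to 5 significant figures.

R_sample = R_standard × (δ¹³C/1000 + 1)
R_sample = 0.01123700 × (-34.0/1000 + 1) = 0.01123700 × 0.966000
R_sample = 0.0108549

0.010855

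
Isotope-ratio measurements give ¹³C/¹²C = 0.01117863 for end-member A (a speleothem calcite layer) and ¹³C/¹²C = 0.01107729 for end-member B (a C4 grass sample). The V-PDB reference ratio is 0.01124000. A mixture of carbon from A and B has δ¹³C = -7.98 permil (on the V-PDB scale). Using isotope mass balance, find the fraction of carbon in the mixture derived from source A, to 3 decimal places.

δ_A = (0.01117863/0.01124000 − 1)×1000 = (0.994540 − 1)×1000 = -5.460 permil
δ_B = (0.01107729/0.01124000 − 1)×1000 = (0.985524 − 1)×1000 = -14.476 permil
f_A = (δ_mix − δ_B)/(δ_A − δ_B) = (-7.98 − (-14.476))/(-5.460 − (-14.476))
f_A = 6.496 / 9.016 = 0.7205

0.720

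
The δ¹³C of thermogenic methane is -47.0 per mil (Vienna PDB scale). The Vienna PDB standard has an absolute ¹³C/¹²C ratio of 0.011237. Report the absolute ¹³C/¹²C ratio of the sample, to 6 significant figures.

R_sample = R_standard × (δ¹³C/1000 + 1)
R_sample = 0.011237 × (-47.0/1000 + 1) = 0.011237 × 0.953000
R_sample = 0.0107089

0.0107089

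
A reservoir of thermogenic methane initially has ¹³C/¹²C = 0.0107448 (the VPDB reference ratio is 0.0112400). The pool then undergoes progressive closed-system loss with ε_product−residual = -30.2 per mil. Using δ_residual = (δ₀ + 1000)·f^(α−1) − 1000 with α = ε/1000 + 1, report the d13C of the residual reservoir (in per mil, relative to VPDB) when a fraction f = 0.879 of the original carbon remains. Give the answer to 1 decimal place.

δ₀ = (0.0107448/0.0112400 − 1)×1000 = (0.955943 − 1)×1000 = -44.057 per mil
α − 1 = ε/1000 = -0.0302
f^(α−1) = 0.879^(-0.0302) = 1.003903
δ_res = (-44.057 + 1000) × 1.003903 − 1000 = 959.674 − 1000 = -40.33 per mil

-40.3 per mil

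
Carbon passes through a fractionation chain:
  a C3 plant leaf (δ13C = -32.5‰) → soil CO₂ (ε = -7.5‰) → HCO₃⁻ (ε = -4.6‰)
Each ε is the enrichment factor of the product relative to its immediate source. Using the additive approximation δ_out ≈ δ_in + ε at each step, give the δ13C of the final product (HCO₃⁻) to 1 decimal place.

step 1: δ ≈ -32.5 + (-7.5) = -40.0‰
step 2: δ ≈ -40.0 + (-4.6) = -44.6‰

-44.6‰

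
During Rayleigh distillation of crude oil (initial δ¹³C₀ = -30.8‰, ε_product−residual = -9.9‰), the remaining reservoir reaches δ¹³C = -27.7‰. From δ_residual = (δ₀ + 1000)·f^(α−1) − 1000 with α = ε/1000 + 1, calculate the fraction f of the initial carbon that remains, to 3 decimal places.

0.724

α − 1 = ε/1000 = -0.0099
(δ_res + 1000)/(δ₀ + 1000) = (-27.7 + 1000)/(-30.8 + 1000) = 972.3/969.2 = 1.003199
f = 1.003199^(1/-0.0099) = exp(ln(1.003199)/-0.0099) = exp(0.00319/-0.0099)
f = exp(-0.3226) = 0.7243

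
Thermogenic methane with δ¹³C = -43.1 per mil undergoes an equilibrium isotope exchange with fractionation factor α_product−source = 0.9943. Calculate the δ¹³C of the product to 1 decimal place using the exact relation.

-48.6 per mil

δ_product = (δ_source + 1000)·α − 1000
δ_product = (-43.1 + 1000) × 0.9943 − 1000
δ_product = 951.446 − 1000 = -48.55 per mil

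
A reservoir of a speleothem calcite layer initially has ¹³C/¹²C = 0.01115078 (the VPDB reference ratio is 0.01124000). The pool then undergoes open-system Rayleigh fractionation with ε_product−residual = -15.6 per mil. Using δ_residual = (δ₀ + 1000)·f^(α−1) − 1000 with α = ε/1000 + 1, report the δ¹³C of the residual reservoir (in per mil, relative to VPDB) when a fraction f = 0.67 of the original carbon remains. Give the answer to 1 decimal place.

-1.7 per mil

δ₀ = (0.01115078/0.01124000 − 1)×1000 = (0.992062 − 1)×1000 = -7.938 per mil
α − 1 = ε/1000 = -0.0156
f^(α−1) = 0.67^(-0.0156) = 1.006267
δ_res = (-7.938 + 1000) × 1.006267 − 1000 = 998.280 − 1000 = -1.72 per mil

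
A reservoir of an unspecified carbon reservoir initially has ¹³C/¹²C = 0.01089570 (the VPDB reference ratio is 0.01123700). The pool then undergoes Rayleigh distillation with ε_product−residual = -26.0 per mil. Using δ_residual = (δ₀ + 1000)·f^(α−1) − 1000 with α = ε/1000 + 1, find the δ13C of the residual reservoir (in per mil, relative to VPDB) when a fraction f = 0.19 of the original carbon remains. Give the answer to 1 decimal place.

12.4 per mil

δ₀ = (0.01089570/0.01123700 − 1)×1000 = (0.969627 − 1)×1000 = -30.373 per mil
α − 1 = ε/1000 = -0.0260
f^(α−1) = 0.19^(-0.0260) = 1.044125
δ_res = (-30.373 + 1000) × 1.044125 − 1000 = 1012.412 − 1000 = 12.41 per mil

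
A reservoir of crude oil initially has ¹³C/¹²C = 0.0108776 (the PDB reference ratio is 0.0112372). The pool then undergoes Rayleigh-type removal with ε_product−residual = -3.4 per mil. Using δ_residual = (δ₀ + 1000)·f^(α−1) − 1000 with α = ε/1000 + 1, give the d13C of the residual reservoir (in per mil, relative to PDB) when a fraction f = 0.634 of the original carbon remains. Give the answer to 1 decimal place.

δ₀ = (0.0108776/0.0112372 − 1)×1000 = (0.967999 − 1)×1000 = -32.001 per mil
α − 1 = ε/1000 = -0.0034
f^(α−1) = 0.634^(-0.0034) = 1.001551
δ_res = (-32.001 + 1000) × 1.001551 − 1000 = 969.500 − 1000 = -30.50 per mil

-30.5 per mil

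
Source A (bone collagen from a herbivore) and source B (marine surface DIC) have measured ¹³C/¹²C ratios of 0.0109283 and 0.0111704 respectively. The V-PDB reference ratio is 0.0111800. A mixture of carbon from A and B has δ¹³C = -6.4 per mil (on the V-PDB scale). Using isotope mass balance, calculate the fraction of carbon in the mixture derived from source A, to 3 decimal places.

δ_A = (0.0109283/0.0111800 − 1)×1000 = (0.977487 − 1)×1000 = -22.513 per mil
δ_B = (0.0111704/0.0111800 − 1)×1000 = (0.999141 − 1)×1000 = -0.859 per mil
f_A = (δ_mix − δ_B)/(δ_A − δ_B) = (-6.4 − (-0.859))/(-22.513 − (-0.859))
f_A = -5.541 / -21.655 = 0.2559

0.256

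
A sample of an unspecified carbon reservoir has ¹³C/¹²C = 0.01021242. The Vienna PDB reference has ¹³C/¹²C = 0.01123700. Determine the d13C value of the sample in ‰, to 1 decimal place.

d13C = (R_sample / R_standard − 1) × 1000
R_sample / R_standard = 0.01021242 / 0.01123700 = 0.908821
d13C = (0.908821 − 1) × 1000 = -91.18‰

-91.2‰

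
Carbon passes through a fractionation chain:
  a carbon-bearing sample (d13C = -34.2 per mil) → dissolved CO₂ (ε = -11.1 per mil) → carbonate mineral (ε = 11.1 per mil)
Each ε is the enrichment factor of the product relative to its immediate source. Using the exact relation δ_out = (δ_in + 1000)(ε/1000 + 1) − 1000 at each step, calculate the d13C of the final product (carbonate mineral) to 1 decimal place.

step 1: δ = (-34.20 + 1000)·(-11.1/1000 + 1) − 1000 = -44.92 per mil
step 2: δ = (-44.92 + 1000)·(11.1/1000 + 1) − 1000 = -34.32 per mil

-34.3 per mil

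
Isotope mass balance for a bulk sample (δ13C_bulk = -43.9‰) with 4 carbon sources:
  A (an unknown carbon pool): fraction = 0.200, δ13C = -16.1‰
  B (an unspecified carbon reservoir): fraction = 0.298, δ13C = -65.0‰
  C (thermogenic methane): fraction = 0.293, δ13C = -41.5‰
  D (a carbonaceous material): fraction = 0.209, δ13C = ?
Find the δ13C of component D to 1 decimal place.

-43.8‰

Isotope mass balance: δ_bulk = Σ fᵢ·δᵢ.
-43.9 = 0.200×(-16.1) + 0.298×(-65.0) + 0.293×(-41.5) + 0.209×δ_D
0.209·δ_D = -43.9 − (-34.749) = -9.151
δ_D = -9.151 / 0.209 = -43.78‰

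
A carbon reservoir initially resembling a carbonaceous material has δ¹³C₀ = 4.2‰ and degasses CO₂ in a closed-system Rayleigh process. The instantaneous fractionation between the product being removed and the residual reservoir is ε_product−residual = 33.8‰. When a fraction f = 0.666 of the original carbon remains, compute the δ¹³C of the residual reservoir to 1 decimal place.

-9.5‰

Rayleigh residual: δ_res = (δ₀ + 1000)·f^(α−1) − 1000
α = ε/1000 + 1 = 1.03380, so α − 1 = 0.03380
f^(α−1) = 0.666^(0.03380) = 0.986355
δ_res = (4.2 + 1000) × 0.986355 − 1000 = 990.498 − 1000 = -9.50‰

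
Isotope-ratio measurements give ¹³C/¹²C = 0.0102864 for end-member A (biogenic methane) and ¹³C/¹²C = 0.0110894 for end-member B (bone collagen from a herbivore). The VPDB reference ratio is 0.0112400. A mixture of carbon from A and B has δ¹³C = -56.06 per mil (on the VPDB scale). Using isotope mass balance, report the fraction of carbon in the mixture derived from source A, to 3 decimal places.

δ_A = (0.0102864/0.0112400 − 1)×1000 = (0.915160 − 1)×1000 = -84.840 per mil
δ_B = (0.0110894/0.0112400 − 1)×1000 = (0.986601 − 1)×1000 = -13.399 per mil
f_A = (δ_mix − δ_B)/(δ_A − δ_B) = (-56.06 − (-13.399))/(-84.840 − (-13.399))
f_A = -42.661 / -71.441 = 0.5972

0.597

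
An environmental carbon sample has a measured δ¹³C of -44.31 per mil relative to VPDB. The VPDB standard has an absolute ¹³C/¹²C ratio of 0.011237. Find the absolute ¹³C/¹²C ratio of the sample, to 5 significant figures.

R_sample = R_standard × (δ¹³C/1000 + 1)
R_sample = 0.011237 × (-44.31/1000 + 1) = 0.011237 × 0.955690
R_sample = 0.0107391

0.010739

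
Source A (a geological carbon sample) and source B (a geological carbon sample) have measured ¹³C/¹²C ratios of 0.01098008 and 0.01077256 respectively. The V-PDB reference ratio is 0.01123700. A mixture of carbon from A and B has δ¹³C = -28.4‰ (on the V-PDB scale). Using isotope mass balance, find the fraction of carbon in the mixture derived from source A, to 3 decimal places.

0.700

δ_A = (0.01098008/0.01123700 − 1)×1000 = (0.977136 − 1)×1000 = -22.864‰
δ_B = (0.01077256/0.01123700 − 1)×1000 = (0.958669 − 1)×1000 = -41.331‰
f_A = (δ_mix − δ_B)/(δ_A − δ_B) = (-28.4 − (-41.331))/(-22.864 − (-41.331))
f_A = 12.931 / 18.468 = 0.7002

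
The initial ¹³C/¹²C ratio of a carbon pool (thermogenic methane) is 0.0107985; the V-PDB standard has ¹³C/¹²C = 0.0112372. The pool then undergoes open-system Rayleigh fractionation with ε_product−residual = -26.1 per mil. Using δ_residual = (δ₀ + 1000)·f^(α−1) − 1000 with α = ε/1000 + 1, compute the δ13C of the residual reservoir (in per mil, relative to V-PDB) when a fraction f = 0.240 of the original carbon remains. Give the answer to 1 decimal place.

δ₀ = (0.0107985/0.0112372 − 1)×1000 = (0.960960 − 1)×1000 = -39.040 per mil
α − 1 = ε/1000 = -0.0261
f^(α−1) = 0.240^(-0.0261) = 1.037950
δ_res = (-39.040 + 1000) × 1.037950 − 1000 = 997.429 − 1000 = -2.57 per mil

-2.6 per mil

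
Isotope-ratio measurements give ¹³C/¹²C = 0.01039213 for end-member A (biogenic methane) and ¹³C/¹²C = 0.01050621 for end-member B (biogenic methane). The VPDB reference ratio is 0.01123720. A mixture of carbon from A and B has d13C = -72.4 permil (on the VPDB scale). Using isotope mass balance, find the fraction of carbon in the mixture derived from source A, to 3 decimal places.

δ_A = (0.01039213/0.01123720 − 1)×1000 = (0.924797 − 1)×1000 = -75.203 permil
δ_B = (0.01050621/0.01123720 − 1)×1000 = (0.934949 − 1)×1000 = -65.051 permil
f_A = (δ_mix − δ_B)/(δ_A − δ_B) = (-72.4 − (-65.051))/(-75.203 − (-65.051))
f_A = -7.349 / -10.152 = 0.7239

0.724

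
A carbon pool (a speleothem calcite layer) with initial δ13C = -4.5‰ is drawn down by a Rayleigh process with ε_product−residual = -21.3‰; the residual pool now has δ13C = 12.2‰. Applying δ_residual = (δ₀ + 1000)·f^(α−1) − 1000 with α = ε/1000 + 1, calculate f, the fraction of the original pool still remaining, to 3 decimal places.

0.458

α − 1 = ε/1000 = -0.0213
(δ_res + 1000)/(δ₀ + 1000) = (12.2 + 1000)/(-4.5 + 1000) = 1012.2/995.5 = 1.016775
f = 1.016775^(1/-0.0213) = exp(ln(1.016775)/-0.0213) = exp(0.01664/-0.0213)
f = exp(-0.7810) = 0.4579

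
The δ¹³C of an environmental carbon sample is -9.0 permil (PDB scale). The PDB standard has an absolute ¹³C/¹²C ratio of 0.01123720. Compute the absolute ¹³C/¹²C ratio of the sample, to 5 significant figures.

0.011136

R_sample = R_standard × (δ¹³C/1000 + 1)
R_sample = 0.01123720 × (-9.0/1000 + 1) = 0.01123720 × 0.991000
R_sample = 0.0111361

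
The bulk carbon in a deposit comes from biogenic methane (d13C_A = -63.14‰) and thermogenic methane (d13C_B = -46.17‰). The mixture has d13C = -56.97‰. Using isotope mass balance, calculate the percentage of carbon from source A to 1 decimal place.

δ_mix = f_A·δ_A + (1 − f_A)·δ_B  ⇒  f_A = (δ_mix − δ_B)/(δ_A − δ_B)
f_A = (-56.97 − (-46.17)) / (-63.14 − (-46.17))
f_A = -10.80 / -16.97 = 0.6364

63.6%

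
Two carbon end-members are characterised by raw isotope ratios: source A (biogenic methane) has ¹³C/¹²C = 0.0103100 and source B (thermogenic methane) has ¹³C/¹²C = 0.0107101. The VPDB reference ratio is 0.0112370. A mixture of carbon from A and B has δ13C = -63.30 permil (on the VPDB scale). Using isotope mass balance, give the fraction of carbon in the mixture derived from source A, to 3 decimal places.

0.461

δ_A = (0.0103100/0.0112370 − 1)×1000 = (0.917505 − 1)×1000 = -82.495 permil
δ_B = (0.0107101/0.0112370 − 1)×1000 = (0.953110 − 1)×1000 = -46.890 permil
f_A = (δ_mix − δ_B)/(δ_A − δ_B) = (-63.30 − (-46.890))/(-82.495 − (-46.890))
f_A = -16.410 / -35.606 = 0.4609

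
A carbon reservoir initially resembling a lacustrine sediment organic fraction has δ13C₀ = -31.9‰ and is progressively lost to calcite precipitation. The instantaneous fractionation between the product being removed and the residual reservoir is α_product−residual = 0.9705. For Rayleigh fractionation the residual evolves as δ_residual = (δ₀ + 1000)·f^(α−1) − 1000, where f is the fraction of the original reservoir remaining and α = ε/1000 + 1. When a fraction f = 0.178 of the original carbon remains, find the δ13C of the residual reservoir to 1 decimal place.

18.7‰

Rayleigh residual: δ_res = (δ₀ + 1000)·f^(α−1) − 1000
α − 1 = -0.02950
f^(α−1) = 0.178^(-0.02950) = 1.052235
δ_res = (-31.9 + 1000) × 1.052235 − 1000 = 1018.668 − 1000 = 18.67‰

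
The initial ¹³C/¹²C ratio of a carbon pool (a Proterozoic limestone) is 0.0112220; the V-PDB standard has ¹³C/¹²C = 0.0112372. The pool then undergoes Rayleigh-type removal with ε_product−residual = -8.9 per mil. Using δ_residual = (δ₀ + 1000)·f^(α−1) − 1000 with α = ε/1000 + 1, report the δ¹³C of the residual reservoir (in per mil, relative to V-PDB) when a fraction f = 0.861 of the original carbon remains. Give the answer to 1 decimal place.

δ₀ = (0.0112220/0.0112372 − 1)×1000 = (0.998647 − 1)×1000 = -1.353 per mil
α − 1 = ε/1000 = -0.0089
f^(α−1) = 0.861^(-0.0089) = 1.001333
δ_res = (-1.353 + 1000) × 1.001333 − 1000 = 999.978 − 1000 = -0.02 per mil

0.0 per mil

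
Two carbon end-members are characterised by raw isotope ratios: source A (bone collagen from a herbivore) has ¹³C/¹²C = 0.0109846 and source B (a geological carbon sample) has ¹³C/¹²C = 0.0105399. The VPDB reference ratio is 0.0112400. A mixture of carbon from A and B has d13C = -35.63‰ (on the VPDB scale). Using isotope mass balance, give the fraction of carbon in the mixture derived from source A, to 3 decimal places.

δ_A = (0.0109846/0.0112400 − 1)×1000 = (0.977278 − 1)×1000 = -22.722‰
δ_B = (0.0105399/0.0112400 − 1)×1000 = (0.937714 − 1)×1000 = -62.286‰
f_A = (δ_mix − δ_B)/(δ_A − δ_B) = (-35.63 − (-62.286))/(-22.722 − (-62.286))
f_A = 26.656 / 39.564 = 0.6738

0.674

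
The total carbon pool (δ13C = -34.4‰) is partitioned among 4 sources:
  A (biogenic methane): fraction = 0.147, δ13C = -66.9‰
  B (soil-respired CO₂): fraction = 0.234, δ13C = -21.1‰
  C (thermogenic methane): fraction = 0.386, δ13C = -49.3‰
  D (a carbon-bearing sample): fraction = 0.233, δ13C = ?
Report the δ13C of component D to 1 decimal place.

-2.6‰

Isotope mass balance: δ_bulk = Σ fᵢ·δᵢ.
-34.4 = 0.147×(-66.9) + 0.234×(-21.1) + 0.386×(-49.3) + 0.233×δ_D
0.233·δ_D = -34.4 − (-33.801) = -0.599
δ_D = -0.599 / 0.233 = -2.57‰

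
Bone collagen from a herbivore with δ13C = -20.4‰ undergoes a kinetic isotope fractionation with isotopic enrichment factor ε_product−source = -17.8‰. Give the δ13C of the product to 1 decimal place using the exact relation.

-37.8‰

To first order, δ_product ≈ δ_source + ε = -38.2‰.
Exactly, δ_product = (δ_source + 1000)·(ε/1000 + 1) − 1000.
δ_product = (-20.4 + 1000) × (-17.8/1000 + 1) − 1000
δ_product = -37.84‰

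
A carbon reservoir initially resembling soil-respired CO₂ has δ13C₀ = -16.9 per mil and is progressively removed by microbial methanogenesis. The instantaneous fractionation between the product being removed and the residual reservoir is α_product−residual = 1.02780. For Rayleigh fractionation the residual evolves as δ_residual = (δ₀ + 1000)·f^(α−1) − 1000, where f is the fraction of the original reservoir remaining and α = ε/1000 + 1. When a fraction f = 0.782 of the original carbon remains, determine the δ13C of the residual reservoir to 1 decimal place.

-23.6 per mil

Rayleigh residual: δ_res = (δ₀ + 1000)·f^(α−1) − 1000
α − 1 = 0.02780
f^(α−1) = 0.782^(0.02780) = 0.993187
δ_res = (-16.9 + 1000) × 0.993187 − 1000 = 976.402 − 1000 = -23.60 per mil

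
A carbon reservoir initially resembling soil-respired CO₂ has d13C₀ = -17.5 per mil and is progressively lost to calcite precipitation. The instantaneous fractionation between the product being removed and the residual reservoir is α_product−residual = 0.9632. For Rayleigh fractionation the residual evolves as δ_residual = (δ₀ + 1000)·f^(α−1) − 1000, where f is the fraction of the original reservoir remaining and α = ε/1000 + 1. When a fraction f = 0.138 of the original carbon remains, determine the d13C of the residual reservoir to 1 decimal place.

Rayleigh residual: δ_res = (δ₀ + 1000)·f^(α−1) − 1000
α − 1 = -0.03680
f^(α−1) = 0.138^(-0.03680) = 1.075604
δ_res = (-17.5 + 1000) × 1.075604 − 1000 = 1056.781 − 1000 = 56.78 per mil

56.8 per mil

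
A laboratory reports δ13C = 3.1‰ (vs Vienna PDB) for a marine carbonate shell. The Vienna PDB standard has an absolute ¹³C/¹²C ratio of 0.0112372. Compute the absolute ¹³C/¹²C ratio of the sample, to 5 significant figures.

0.011272

R_sample = R_standard × (δ13C/1000 + 1)
R_sample = 0.0112372 × (3.1/1000 + 1) = 0.0112372 × 1.003100
R_sample = 0.0112720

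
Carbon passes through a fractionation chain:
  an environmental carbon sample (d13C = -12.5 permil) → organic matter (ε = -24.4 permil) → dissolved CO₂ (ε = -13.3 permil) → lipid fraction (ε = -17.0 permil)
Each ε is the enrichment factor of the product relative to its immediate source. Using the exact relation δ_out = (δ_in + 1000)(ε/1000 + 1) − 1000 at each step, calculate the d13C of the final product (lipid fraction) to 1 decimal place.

-65.6 permil

step 1: δ = (-12.50 + 1000)·(-24.4/1000 + 1) − 1000 = -36.60 permil
step 2: δ = (-36.60 + 1000)·(-13.3/1000 + 1) − 1000 = -49.41 permil
step 3: δ = (-49.41 + 1000)·(-17.0/1000 + 1) − 1000 = -65.57 permil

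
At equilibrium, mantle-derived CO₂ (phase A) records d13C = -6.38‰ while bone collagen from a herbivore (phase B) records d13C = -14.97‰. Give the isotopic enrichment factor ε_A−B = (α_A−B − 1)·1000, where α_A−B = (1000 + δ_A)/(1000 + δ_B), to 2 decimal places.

α_A−B = (1000 + -6.38) / (1000 + -14.97) = 993.62 / 985.03 = 1.008721
ε_A−B = (1.008721 − 1) × 1000 = 8.721‰
(The approximation ε ≈ δ_A − δ_B would give 8.59‰.)

8.72‰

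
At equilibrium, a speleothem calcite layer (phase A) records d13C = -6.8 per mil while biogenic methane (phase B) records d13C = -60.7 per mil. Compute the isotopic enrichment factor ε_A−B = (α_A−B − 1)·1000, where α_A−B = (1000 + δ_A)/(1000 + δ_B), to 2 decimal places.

57.38 per mil

α_A−B = (1000 + -6.8) / (1000 + -60.7) = 993.2 / 939.3 = 1.057383
ε_A−B = (1.057383 − 1) × 1000 = 57.383 per mil
(The approximation ε ≈ δ_A − δ_B would give 53.9 per mil.)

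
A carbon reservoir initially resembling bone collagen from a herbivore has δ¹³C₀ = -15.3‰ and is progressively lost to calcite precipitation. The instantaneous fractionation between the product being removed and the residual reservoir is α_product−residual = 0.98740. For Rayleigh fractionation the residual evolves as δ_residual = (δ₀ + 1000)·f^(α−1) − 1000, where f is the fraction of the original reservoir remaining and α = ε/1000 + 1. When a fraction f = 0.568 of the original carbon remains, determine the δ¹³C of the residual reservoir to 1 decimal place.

Rayleigh residual: δ_res = (δ₀ + 1000)·f^(α−1) − 1000
α − 1 = -0.01260
f^(α−1) = 0.568^(-0.01260) = 1.007152
δ_res = (-15.3 + 1000) × 1.007152 − 1000 = 991.743 − 1000 = -8.26‰

-8.3‰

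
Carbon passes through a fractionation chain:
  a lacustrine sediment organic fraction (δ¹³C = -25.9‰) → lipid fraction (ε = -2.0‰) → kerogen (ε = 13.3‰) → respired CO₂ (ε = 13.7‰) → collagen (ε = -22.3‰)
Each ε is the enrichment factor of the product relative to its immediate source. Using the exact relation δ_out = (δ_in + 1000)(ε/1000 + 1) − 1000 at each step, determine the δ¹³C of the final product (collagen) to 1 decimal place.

step 1: δ = (-25.90 + 1000)·(-2.0/1000 + 1) − 1000 = -27.85‰
step 2: δ = (-27.85 + 1000)·(13.3/1000 + 1) − 1000 = -14.92‰
step 3: δ = (-14.92 + 1000)·(13.7/1000 + 1) − 1000 = -1.42‰
step 4: δ = (-1.42 + 1000)·(-22.3/1000 + 1) − 1000 = -23.69‰

-23.7‰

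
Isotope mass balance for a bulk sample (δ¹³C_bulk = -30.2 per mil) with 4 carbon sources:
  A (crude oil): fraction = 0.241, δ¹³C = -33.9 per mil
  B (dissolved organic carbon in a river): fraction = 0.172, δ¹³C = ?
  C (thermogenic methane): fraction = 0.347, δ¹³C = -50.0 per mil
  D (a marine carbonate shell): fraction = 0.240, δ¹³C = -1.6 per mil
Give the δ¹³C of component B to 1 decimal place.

-25.0 per mil

Isotope mass balance: δ_bulk = Σ fᵢ·δᵢ.
-30.2 = 0.241×(-33.9) + 0.172×δ_B + 0.347×(-50.0) + 0.240×(-1.6)
0.172·δ_B = -30.2 − (-25.904) = -4.296
δ_B = -4.296 / 0.172 = -24.98 per mil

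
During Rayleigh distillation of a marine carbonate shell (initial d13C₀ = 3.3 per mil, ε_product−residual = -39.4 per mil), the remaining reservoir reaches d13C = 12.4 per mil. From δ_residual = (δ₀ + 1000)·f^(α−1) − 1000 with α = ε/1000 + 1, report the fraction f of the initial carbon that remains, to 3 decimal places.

α − 1 = ε/1000 = -0.0394
(δ_res + 1000)/(δ₀ + 1000) = (12.4 + 1000)/(3.3 + 1000) = 1012.4/1003.3 = 1.009070
f = 1.009070^(1/-0.0394) = exp(ln(1.009070)/-0.0394) = exp(0.00903/-0.0394)
f = exp(-0.2292) = 0.7952

0.795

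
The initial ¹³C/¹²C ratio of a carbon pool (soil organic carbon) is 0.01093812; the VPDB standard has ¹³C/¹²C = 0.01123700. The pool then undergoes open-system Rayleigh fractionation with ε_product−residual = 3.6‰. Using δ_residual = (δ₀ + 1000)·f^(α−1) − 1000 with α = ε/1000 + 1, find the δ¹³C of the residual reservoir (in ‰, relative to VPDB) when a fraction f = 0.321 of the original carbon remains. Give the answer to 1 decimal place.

-30.6‰

δ₀ = (0.01093812/0.01123700 − 1)×1000 = (0.973402 − 1)×1000 = -26.598‰
α − 1 = ε/1000 = 0.0036
f^(α−1) = 0.321^(0.0036) = 0.995918
δ_res = (-26.598 + 1000) × 0.995918 − 1000 = 969.428 − 1000 = -30.57‰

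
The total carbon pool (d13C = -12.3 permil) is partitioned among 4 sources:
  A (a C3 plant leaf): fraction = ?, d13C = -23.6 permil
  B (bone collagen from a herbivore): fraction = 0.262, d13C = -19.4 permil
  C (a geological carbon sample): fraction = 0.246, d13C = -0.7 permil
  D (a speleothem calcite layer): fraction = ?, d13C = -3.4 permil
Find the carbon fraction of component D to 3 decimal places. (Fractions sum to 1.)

0.226

Let f_D and f_A be the unknown fractions; fractions sum to 1 so f_D + f_A = 0.492.
Mass balance: Σ fᵢ·δᵢ = δ_bulk ⇒ f_D·(-3.4) + f_A·(-23.6) = -12.3 − (-5.255) = -7.045
Substitute f_A = 0.492 − f_D:
f_D·(-3.4 − -23.6) = -7.045 − 0.492×(-23.6) = 4.566
f_D = 4.566 / 20.2 = 0.2260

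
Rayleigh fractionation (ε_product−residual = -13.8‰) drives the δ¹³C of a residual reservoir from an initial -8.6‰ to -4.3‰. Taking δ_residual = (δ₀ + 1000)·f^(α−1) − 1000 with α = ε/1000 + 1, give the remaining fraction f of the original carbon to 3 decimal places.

α − 1 = ε/1000 = -0.0138
(δ_res + 1000)/(δ₀ + 1000) = (-4.3 + 1000)/(-8.6 + 1000) = 995.7/991.4 = 1.004337
f = 1.004337^(1/-0.0138) = exp(ln(1.004337)/-0.0138) = exp(0.00433/-0.0138)
f = exp(-0.3136) = 0.7308

0.731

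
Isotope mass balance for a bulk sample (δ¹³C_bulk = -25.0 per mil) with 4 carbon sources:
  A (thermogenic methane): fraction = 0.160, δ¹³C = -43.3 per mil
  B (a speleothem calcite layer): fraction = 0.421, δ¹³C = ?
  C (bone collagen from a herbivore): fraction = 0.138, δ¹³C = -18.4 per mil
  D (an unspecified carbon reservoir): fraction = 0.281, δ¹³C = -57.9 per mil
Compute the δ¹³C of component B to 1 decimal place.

Isotope mass balance: δ_bulk = Σ fᵢ·δᵢ.
-25.0 = 0.160×(-43.3) + 0.421×δ_B + 0.138×(-18.4) + 0.281×(-57.9)
0.421·δ_B = -25.0 − (-25.737) = 0.737
δ_B = 0.737 / 0.421 = 1.75 per mil

1.8 per mil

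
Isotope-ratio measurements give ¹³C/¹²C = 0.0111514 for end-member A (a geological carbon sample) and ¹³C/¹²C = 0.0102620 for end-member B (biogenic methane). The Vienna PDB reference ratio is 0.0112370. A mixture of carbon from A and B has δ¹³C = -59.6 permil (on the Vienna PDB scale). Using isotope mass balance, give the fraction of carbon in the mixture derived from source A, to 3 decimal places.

δ_A = (0.0111514/0.0112370 − 1)×1000 = (0.992382 − 1)×1000 = -7.618 permil
δ_B = (0.0102620/0.0112370 − 1)×1000 = (0.913233 − 1)×1000 = -86.767 permil
f_A = (δ_mix − δ_B)/(δ_A − δ_B) = (-59.6 − (-86.767))/(-7.618 − (-86.767))
f_A = 27.167 / 79.149 = 0.3432

0.343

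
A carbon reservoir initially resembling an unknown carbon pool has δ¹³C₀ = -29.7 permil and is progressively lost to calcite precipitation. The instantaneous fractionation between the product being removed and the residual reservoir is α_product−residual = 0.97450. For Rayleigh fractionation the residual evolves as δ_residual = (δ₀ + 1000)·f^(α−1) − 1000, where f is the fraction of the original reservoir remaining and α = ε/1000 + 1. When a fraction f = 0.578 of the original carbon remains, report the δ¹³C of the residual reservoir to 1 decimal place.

-16.0 permil

Rayleigh residual: δ_res = (δ₀ + 1000)·f^(α−1) − 1000
α − 1 = -0.02550
f^(α−1) = 0.578^(-0.02550) = 1.014077
δ_res = (-29.7 + 1000) × 1.014077 − 1000 = 983.959 − 1000 = -16.04 permil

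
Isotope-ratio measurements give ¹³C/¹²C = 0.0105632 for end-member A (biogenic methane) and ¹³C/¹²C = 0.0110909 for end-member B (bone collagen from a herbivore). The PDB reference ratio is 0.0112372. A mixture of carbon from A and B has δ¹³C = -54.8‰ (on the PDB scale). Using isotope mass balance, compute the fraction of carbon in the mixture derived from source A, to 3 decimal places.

δ_A = (0.0105632/0.0112372 − 1)×1000 = (0.940021 − 1)×1000 = -59.979‰
δ_B = (0.0110909/0.0112372 − 1)×1000 = (0.986981 − 1)×1000 = -13.019‰
f_A = (δ_mix − δ_B)/(δ_A − δ_B) = (-54.8 − (-13.019))/(-59.979 − (-13.019))
f_A = -41.781 / -46.960 = 0.8897

0.890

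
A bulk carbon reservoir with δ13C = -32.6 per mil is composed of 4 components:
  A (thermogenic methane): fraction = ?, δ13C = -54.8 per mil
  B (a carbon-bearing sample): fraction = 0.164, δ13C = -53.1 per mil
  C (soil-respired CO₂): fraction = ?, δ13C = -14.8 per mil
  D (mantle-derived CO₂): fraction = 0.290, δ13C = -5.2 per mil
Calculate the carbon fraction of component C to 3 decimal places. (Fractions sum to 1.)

Let f_C and f_A be the unknown fractions; fractions sum to 1 so f_C + f_A = 0.546.
Mass balance: Σ fᵢ·δᵢ = δ_bulk ⇒ f_C·(-14.8) + f_A·(-54.8) = -32.6 − (-10.216) = -22.384
Substitute f_A = 0.546 − f_C:
f_C·(-14.8 − -54.8) = -22.384 − 0.546×(-54.8) = 7.537
f_C = 7.537 / 40.0 = 0.1884

0.188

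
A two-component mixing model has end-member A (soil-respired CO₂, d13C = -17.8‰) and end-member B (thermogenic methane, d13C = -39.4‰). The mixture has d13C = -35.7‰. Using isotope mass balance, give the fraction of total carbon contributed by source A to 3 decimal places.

δ_mix = f_A·δ_A + (1 − f_A)·δ_B  ⇒  f_A = (δ_mix − δ_B)/(δ_A − δ_B)
f_A = (-35.7 − (-39.4)) / (-17.8 − (-39.4))
f_A = 3.7 / 21.6 = 0.1713

0.171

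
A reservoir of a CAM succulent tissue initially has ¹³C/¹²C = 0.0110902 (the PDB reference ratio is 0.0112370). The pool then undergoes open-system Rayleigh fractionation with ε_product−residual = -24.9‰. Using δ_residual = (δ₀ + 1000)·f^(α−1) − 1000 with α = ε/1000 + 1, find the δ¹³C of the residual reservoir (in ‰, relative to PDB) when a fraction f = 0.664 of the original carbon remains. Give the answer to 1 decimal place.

-2.9‰

δ₀ = (0.0110902/0.0112370 − 1)×1000 = (0.986936 − 1)×1000 = -13.064‰
α − 1 = ε/1000 = -0.0249
f^(α−1) = 0.664^(-0.0249) = 1.010248
δ_res = (-13.064 + 1000) × 1.010248 − 1000 = 997.050 − 1000 = -2.95‰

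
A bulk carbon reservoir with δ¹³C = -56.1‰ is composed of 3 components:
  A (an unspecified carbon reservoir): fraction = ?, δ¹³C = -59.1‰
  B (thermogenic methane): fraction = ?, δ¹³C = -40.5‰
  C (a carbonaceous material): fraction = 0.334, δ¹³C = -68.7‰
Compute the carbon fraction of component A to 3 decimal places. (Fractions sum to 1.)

Let f_A and f_B be the unknown fractions; fractions sum to 1 so f_A + f_B = 0.666.
Mass balance: Σ fᵢ·δᵢ = δ_bulk ⇒ f_A·(-59.1) + f_B·(-40.5) = -56.1 − (-22.946) = -33.154
Substitute f_B = 0.666 − f_A:
f_A·(-59.1 − -40.5) = -33.154 − 0.666×(-40.5) = -6.181
f_A = -6.181 / -18.6 = 0.3323

0.332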